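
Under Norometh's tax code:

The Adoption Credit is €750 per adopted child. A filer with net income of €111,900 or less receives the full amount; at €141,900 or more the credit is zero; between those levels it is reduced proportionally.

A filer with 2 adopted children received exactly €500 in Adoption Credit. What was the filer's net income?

€131,900

Full credit = 2 × €750 = €1,500.
€500 is 500/1,500 of the full €1,500, so 1,000/1,500 of the €30,000 range has been used: income = €111,900 + €30,000 × 1,000/1,500 = €131,900.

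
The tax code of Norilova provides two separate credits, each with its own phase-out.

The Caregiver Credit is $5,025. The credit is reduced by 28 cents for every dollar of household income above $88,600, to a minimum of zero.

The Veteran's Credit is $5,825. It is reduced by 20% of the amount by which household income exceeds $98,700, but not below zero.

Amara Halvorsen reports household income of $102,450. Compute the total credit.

Caregiver Credit: 28% of the $13,850 excess over $88,600 is $3,878; credit = $5,025 − $3,878 = $1,147.
Veteran's Credit: 20% of the $3,750 excess over $98,700 is $750; credit = $5,825 − $750 = $5,075.
Total: $1,147 + $5,075 = $6,222.

$6,222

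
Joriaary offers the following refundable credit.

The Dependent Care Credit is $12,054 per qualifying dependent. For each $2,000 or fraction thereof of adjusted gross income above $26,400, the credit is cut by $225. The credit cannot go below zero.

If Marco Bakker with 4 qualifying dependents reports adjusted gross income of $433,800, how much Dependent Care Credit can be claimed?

$2,316

Dependent Care Credit: base = 4 × $12,054 = $48,216. income exceeds $26,400 by $407,400, which is 204 full-or-partial $2,000 increments; reduction = 204 × $225 = $45,900, leaving $2,316.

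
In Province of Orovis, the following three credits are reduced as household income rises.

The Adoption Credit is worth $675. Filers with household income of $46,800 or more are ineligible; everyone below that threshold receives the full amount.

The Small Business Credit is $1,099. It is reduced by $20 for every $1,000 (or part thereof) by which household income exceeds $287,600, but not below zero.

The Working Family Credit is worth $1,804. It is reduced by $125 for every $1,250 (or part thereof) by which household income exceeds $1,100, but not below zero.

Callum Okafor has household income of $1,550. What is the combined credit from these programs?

Adoption Credit: $1,550 is below the $46,800 cutoff, so the full $675 applies.
Small Business Credit: $1,550 is at or below the $287,600 threshold, so the full $1,099 applies.
Working Family Credit: income exceeds $1,100 by $450, which is 1 full-or-partial $1,250 increment; reduction = 1 × $125 = $125, leaving $1,679.
Total: $675 + $1,099 + $1,679 = $3,453.

$3,453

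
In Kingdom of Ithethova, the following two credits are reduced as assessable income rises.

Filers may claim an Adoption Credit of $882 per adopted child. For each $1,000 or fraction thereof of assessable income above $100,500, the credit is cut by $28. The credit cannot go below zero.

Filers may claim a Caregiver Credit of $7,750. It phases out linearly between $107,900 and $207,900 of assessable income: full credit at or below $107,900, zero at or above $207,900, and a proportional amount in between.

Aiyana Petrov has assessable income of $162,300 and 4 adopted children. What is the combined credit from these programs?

Adoption Credit: base = 4 × $882 = $3,528. income exceeds $100,500 by $61,800, which is 62 full-or-partial $1,000 increments; reduction = 62 × $28 = $1,736, leaving $1,792.
Caregiver Credit: $162,300 is $54,400 into a $100,000 phase-out range, leaving 45,600/100,000 of the credit: $7,750 × 45,600/100,000 = $3,534.
Total: $1,792 + $3,534 = $5,326.

$5,326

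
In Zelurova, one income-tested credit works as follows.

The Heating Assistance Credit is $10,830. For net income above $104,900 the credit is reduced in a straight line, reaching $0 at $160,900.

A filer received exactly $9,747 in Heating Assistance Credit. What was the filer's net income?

$110,500

$9,747 is 9,747/10,830 of the full $10,830, so 1,083/10,830 of the $56,000 range has been used: income = $104,900 + $56,000 × 1,083/10,830 = $110,500.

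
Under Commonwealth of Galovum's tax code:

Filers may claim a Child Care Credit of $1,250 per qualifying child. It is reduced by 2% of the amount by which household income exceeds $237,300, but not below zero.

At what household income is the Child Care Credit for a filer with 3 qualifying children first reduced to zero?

Full credit = 3 × $1,250 = $3,750.
The credit falls by 2% of each dollar above $237,300, so it reaches zero when the excess is $3,750 / 2% = $187,500: income = $237,300 + $187,500 = $424,800.

$424,800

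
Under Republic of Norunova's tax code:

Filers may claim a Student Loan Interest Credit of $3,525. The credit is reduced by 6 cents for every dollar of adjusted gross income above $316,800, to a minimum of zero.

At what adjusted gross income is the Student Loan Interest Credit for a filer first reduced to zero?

The credit falls by 6% of each dollar above $316,800, so it reaches zero when the excess is $3,525 / 6% = $58,750: income = $316,800 + $58,750 = $375,550.

$375,550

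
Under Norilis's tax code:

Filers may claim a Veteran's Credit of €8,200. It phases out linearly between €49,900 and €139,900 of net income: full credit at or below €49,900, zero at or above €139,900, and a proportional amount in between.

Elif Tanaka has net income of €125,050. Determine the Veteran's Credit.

€1,353

Veteran's Credit: €125,050 is €75,150 into a €90,000 phase-out range, leaving 14,850/90,000 of the credit: €8,200 × 14,850/90,000 = €1,353.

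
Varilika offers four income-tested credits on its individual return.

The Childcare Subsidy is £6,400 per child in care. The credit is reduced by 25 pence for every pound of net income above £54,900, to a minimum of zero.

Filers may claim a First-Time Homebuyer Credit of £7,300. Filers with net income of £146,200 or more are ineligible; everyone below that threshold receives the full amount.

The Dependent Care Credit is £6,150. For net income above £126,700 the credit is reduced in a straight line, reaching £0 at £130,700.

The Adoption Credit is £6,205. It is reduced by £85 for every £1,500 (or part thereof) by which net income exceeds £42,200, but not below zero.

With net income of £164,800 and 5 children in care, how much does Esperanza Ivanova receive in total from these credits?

£4,525

Childcare Subsidy: base = 5 × £6,400 = £32,000. 25% of the £109,900 excess over £54,900 is £27,475; credit = £32,000 − £27,475 = £4,525.
First-Time Homebuyer Credit: £164,800 meets or exceeds the £146,200 cutoff, so the credit is £0.
Dependent Care Credit: £164,800 is at or above £130,700, so the credit is £0.
Adoption Credit: income exceeds £42,200 by £122,600 → 82 increments × £85 = £6,970 ≥ base, so the credit is £0.
Total: £4,525 + £0 + £0 + £0 = £4,525.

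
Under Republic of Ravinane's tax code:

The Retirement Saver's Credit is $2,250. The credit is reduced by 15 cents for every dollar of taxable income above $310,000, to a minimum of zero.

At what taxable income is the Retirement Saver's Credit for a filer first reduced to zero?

The credit falls by 15% of each dollar above $310,000, so it reaches zero when the excess is $2,250 / 15% = $15,000: income = $310,000 + $15,000 = $325,000.

$325,000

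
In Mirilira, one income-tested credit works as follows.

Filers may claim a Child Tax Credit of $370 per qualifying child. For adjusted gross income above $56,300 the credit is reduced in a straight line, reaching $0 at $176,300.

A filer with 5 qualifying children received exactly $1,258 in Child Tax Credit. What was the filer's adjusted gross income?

Full credit = 5 × $370 = $1,850.
$1,258 is 1,258/1,850 of the full $1,850, so 592/1,850 of the $120,000 range has been used: income = $56,300 + $120,000 × 592/1,850 = $94,700.

$94,700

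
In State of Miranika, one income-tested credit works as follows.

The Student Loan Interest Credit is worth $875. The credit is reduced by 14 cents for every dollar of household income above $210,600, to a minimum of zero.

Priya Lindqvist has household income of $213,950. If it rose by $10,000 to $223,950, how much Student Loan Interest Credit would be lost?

$406

At $213,950 — 14% of the $3,350 excess over $210,600 is $469; credit = $875 − $469 = $406.
At $223,950 — 14% of the $13,350 excess over $210,600 is $1,869 ≥ base, so the credit is $0.
Lost: $406 − $0 = $406.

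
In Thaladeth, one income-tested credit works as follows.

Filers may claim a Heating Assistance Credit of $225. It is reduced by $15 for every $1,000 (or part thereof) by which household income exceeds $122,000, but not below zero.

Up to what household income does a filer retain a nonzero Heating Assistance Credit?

$136,000

After 14 increments the reduction is 14 × $15 = $210, leaving $15; one more increment wipes it out. Increment 14 ends at excess 14 × $1,000 = $14,000, so the highest qualifying income is $122,000 + $14,000 = $136,000.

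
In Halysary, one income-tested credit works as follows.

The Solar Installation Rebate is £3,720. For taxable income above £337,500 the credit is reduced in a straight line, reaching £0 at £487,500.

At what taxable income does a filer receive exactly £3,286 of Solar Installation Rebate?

£3,286 is 3,286/3,720 of the full £3,720, so 434/3,720 of the £150,000 range has been used: income = £337,500 + £150,000 × 434/3,720 = £355,000.

£355,000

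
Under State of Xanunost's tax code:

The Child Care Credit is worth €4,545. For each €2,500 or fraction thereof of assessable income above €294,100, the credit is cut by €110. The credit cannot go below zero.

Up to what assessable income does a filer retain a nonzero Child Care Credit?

After 41 increments the reduction is 41 × €110 = €4,510, leaving €35; one more increment wipes it out. Increment 41 ends at excess 41 × €2,500 = €102,500, so the highest qualifying income is €294,100 + €102,500 = €396,600.

€396,600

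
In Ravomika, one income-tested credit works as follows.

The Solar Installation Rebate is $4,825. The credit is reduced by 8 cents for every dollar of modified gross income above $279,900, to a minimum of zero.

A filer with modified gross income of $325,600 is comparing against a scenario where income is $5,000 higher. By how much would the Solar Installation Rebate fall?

At $325,600 — 8% of the $45,700 excess over $279,900 is $3,656; credit = $4,825 − $3,656 = $1,169.
At $330,600 — 8% of the $50,700 excess over $279,900 is $4,056; credit = $4,825 − $4,056 = $769.
Lost: $1,169 − $769 = $400.

$400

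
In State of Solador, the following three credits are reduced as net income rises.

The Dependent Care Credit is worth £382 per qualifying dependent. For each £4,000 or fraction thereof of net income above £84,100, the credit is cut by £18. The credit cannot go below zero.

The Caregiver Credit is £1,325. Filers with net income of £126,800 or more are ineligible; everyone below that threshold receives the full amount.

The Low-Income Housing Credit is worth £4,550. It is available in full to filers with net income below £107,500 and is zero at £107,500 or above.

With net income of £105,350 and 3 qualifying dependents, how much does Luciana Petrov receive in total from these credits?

Dependent Care Credit: base = 3 × £382 = £1,146. income exceeds £84,100 by £21,250, which is 6 full-or-partial £4,000 increments; reduction = 6 × £18 = £108, leaving £1,038.
Caregiver Credit: £105,350 is below the £126,800 cutoff, so the full £1,325 applies.
Low-Income Housing Credit: £105,350 is below the £107,500 cutoff, so the full £4,550 applies.
Total: £1,038 + £1,325 + £4,550 = £6,913.

£6,913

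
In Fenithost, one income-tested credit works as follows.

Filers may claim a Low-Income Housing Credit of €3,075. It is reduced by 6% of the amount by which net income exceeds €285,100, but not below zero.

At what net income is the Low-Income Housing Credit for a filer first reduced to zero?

€336,350

The credit falls by 6% of each euro above €285,100, so it reaches zero when the excess is €3,075 / 6% = €51,250: income = €285,100 + €51,250 = €336,350.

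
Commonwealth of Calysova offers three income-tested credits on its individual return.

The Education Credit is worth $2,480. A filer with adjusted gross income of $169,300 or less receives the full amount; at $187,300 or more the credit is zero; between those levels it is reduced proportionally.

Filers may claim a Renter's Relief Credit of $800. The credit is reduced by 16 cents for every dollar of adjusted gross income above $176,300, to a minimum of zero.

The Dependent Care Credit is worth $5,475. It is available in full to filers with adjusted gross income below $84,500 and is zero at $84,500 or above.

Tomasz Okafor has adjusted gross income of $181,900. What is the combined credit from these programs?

Education Credit: $181,900 is $12,600 into a $18,000 phase-out range, leaving 5,400/18,000 of the credit: $2,480 × 5,400/18,000 = $744.
Renter's Relief Credit: 16% of the $5,600 excess over $176,300 is $896 ≥ base, so the credit is $0.
Dependent Care Credit: $181,900 meets or exceeds the $84,500 cutoff, so the credit is $0.
Total: $744 + $0 + $0 = $744.

$744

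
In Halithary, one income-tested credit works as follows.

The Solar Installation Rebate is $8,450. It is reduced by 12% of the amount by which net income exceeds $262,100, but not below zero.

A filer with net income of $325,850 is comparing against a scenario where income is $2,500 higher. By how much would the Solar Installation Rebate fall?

$300

At $325,850 — 12% of the $63,750 excess over $262,100 is $7,650; credit = $8,450 − $7,650 = $800.
At $328,350 — 12% of the $66,250 excess over $262,100 is $7,950; credit = $8,450 − $7,950 = $500.
Lost: $800 − $500 = $300.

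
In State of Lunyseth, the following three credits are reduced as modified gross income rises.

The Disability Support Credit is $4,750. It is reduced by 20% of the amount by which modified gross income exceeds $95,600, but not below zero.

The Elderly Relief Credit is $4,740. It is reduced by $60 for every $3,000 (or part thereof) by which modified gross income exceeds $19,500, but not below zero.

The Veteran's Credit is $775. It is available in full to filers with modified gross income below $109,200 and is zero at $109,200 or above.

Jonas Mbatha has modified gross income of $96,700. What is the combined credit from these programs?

$8,485

Disability Support Credit: 20% of the $1,100 excess over $95,600 is $220; credit = $4,750 − $220 = $4,530.
Elderly Relief Credit: income exceeds $19,500 by $77,200, which is 26 full-or-partial $3,000 increments; reduction = 26 × $60 = $1,560, leaving $3,180.
Veteran's Credit: $96,700 is below the $109,200 cutoff, so the full $775 applies.
Total: $4,530 + $3,180 + $775 = $8,485.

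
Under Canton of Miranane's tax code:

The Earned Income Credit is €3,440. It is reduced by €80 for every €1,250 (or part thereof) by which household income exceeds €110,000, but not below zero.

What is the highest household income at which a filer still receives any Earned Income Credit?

After 42 increments the reduction is 42 × €80 = €3,360, leaving €80; one more increment wipes it out. Increment 42 ends at excess 42 × €1,250 = €52,500, so the highest qualifying income is €110,000 + €52,500 = €162,500.

€162,500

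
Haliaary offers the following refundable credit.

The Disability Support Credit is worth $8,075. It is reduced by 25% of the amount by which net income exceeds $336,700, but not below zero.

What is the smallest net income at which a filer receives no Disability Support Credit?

$369,000

The credit falls by 25% of each dollar above $336,700, so it reaches zero when the excess is $8,075 / 25% = $32,300: income = $336,700 + $32,300 = $369,000.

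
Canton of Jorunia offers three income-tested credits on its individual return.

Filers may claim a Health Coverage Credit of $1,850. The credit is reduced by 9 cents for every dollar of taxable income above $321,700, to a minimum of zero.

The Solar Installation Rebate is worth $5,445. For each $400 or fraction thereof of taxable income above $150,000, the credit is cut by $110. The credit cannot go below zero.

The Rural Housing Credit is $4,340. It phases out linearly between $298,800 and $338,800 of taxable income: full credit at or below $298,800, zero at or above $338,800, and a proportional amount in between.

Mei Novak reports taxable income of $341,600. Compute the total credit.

Health Coverage Credit: 9% of the $19,900 excess over $321,700 is $1,791; credit = $1,850 − $1,791 = $59.
Solar Installation Rebate: income exceeds $150,000 by $191,600 → 479 increments × $110 = $52,690 ≥ base, so the credit is $0.
Rural Housing Credit: $341,600 is at or above $338,800, so the credit is $0.
Total: $59 + $0 + $0 = $59.

$59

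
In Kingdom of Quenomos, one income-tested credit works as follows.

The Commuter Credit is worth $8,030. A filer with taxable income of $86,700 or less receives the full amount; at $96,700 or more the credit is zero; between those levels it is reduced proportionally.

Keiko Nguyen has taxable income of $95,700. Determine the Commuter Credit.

Commuter Credit: $95,700 is $9,000 into a $10,000 phase-out range, leaving 1,000/10,000 of the credit: $8,030 × 1,000/10,000 = $803.

$803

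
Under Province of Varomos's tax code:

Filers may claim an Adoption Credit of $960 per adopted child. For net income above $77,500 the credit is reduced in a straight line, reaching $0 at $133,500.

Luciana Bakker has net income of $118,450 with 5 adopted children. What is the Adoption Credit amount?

$1,290

Adoption Credit: base = 5 × $960 = $4,800. $118,450 is $40,950 into a $56,000 phase-out range, leaving 15,050/56,000 of the credit: $4,800 × 15,050/56,000 = $1,290.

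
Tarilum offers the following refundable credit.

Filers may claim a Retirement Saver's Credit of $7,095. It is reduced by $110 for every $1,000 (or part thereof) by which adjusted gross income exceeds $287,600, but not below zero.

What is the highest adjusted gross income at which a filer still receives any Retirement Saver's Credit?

$351,600

After 64 increments the reduction is 64 × $110 = $7,040, leaving $55; one more increment wipes it out. Increment 64 ends at excess 64 × $1,000 = $64,000, so the highest qualifying income is $287,600 + $64,000 = $351,600.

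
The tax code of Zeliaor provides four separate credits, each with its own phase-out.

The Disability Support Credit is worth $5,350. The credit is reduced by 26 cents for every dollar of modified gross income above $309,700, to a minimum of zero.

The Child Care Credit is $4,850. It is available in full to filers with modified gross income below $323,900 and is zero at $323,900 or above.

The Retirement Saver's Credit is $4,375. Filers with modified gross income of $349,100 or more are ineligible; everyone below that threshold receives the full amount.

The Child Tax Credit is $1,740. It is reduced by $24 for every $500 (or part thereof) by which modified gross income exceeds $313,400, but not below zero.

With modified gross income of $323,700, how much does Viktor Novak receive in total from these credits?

$12,171

Disability Support Credit: 26% of the $14,000 excess over $309,700 is $3,640; credit = $5,350 − $3,640 = $1,710.
Child Care Credit: $323,700 is below the $323,900 cutoff, so the full $4,850 applies.
Retirement Saver's Credit: $323,700 is below the $349,100 cutoff, so the full $4,375 applies.
Child Tax Credit: income exceeds $313,400 by $10,300, which is 21 full-or-partial $500 increments; reduction = 21 × $24 = $504, leaving $1,236.
Total: $1,710 + $4,850 + $4,375 + $1,236 = $12,171.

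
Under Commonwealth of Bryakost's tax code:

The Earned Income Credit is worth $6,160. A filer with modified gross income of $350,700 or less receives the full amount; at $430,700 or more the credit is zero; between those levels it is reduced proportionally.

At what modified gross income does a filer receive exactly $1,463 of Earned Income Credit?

$411,700

$1,463 is 1,463/6,160 of the full $6,160, so 4,697/6,160 of the $80,000 range has been used: income = $350,700 + $80,000 × 4,697/6,160 = $411,700.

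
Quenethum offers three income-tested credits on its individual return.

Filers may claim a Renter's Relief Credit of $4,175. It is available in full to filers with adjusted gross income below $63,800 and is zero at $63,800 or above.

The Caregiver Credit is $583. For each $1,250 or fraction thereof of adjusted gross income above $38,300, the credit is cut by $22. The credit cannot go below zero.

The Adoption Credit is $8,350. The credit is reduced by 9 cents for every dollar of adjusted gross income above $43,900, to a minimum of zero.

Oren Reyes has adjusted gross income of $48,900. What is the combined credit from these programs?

Renter's Relief Credit: $48,900 is below the $63,800 cutoff, so the full $4,175 applies.
Caregiver Credit: income exceeds $38,300 by $10,600, which is 9 full-or-partial $1,250 increments; reduction = 9 × $22 = $198, leaving $385.
Adoption Credit: 9% of the $5,000 excess over $43,900 is $450; credit = $8,350 − $450 = $7,900.
Total: $4,175 + $385 + $7,900 = $12,460.

$12,460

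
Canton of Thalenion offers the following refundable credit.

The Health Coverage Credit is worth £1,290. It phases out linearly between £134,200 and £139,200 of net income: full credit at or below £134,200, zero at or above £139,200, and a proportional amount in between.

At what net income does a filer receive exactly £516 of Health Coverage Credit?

£137,200

£516 is 516/1,290 of the full £1,290, so 774/1,290 of the £5,000 range has been used: income = £134,200 + £5,000 × 774/1,290 = £137,200.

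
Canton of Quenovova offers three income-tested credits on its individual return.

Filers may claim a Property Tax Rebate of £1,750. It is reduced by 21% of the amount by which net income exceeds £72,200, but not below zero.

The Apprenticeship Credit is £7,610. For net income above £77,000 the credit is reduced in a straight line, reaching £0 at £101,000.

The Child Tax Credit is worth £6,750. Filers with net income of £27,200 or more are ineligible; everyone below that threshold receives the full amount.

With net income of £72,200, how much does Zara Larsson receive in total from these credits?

Property Tax Rebate: £72,200 is at or below the £72,200 threshold, so the full £1,750 applies.
Apprenticeship Credit: £72,200 is at or below the £77,000 threshold, so the full £7,610 applies.
Child Tax Credit: £72,200 meets or exceeds the £27,200 cutoff, so the credit is £0.
Total: £1,750 + £7,610 + £0 = £9,360.

£9,360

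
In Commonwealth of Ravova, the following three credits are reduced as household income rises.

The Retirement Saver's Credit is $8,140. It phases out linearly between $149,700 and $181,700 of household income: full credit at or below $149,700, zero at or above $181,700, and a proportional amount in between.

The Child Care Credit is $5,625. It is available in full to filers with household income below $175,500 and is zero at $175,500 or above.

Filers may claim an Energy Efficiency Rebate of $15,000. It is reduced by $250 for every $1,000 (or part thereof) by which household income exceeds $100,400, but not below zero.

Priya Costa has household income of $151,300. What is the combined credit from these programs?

Retirement Saver's Credit: $151,300 is $1,600 into a $32,000 phase-out range, leaving 30,400/32,000 of the credit: $8,140 × 30,400/32,000 = $7,733.
Child Care Credit: $151,300 is below the $175,500 cutoff, so the full $5,625 applies.
Energy Efficiency Rebate: income exceeds $100,400 by $50,900, which is 51 full-or-partial $1,000 increments; reduction = 51 × $250 = $12,750, leaving $2,250.
Total: $7,733 + $5,625 + $2,250 = $15,608.

$15,608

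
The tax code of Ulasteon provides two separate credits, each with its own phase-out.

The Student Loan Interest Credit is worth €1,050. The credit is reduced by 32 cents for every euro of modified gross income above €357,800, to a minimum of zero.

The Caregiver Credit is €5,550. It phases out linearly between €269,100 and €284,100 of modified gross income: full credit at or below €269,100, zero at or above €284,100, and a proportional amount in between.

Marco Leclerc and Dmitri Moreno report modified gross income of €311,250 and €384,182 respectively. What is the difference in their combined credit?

Marco (€311,250): Student Loan Interest Credit: €311,250 is at or below the €357,800 threshold, so the full €1,050 applies. Caregiver Credit: €311,250 is at or above €284,100, so the credit is €0. total €1,050 + €0 = €1,050
Dmitri (€384,182): Student Loan Interest Credit: 32% of the €26,382 excess over €357,800 is €8,442.24 ≥ base, so the credit is €0. Caregiver Credit: €384,182 is at or above €284,100, so the credit is €0. total €0 + €0 = €0
Difference: |€1,050 − €0| = €1,050.

€1,050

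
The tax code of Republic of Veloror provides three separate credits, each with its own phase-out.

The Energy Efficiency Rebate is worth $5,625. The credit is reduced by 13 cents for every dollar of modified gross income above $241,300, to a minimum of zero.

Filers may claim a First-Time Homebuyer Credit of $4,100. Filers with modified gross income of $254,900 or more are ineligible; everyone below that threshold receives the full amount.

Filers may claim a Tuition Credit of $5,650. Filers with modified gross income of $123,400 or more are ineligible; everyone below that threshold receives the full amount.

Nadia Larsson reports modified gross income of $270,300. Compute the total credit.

$1,855

Energy Efficiency Rebate: 13% of the $29,000 excess over $241,300 is $3,770; credit = $5,625 − $3,770 = $1,855.
First-Time Homebuyer Credit: $270,300 meets or exceeds the $254,900 cutoff, so the credit is $0.
Tuition Credit: $270,300 meets or exceeds the $123,400 cutoff, so the credit is $0.
Total: $1,855 + $0 + $0 = $1,855.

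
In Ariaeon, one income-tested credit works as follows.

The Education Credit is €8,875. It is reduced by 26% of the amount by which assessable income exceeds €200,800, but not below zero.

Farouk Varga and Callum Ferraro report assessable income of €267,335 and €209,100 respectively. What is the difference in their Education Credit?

Farouk (€267,335): Education Credit: 26% of the €66,535 excess over €200,800 is €17,299.10 ≥ base, so the credit is €0.
Callum (€209,100): Education Credit: 26% of the €8,300 excess over €200,800 is €2,158; credit = €8,875 − €2,158 = €6,717.
Difference: |€0 − €6,717| = €6,717.

€6,717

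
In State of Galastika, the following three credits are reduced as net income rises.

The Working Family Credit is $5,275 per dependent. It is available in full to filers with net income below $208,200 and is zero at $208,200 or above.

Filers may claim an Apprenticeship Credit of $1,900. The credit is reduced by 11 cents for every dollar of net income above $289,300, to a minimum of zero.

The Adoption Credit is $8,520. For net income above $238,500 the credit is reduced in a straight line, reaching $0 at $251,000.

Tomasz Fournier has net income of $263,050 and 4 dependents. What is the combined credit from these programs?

Working Family Credit: base = 4 × $5,275 = $21,100. $263,050 meets or exceeds the $208,200 cutoff, so the credit is $0.
Apprenticeship Credit: $263,050 is at or below the $289,300 threshold, so the full $1,900 applies.
Adoption Credit: $263,050 is at or above $251,000, so the credit is $0.
Total: $0 + $1,900 + $0 = $1,900.

$1,900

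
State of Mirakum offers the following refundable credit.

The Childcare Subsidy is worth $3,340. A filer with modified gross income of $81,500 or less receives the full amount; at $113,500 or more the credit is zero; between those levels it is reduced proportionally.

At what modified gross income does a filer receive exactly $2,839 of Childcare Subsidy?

$86,300

$2,839 is 2,839/3,340 of the full $3,340, so 501/3,340 of the $32,000 range has been used: income = $81,500 + $32,000 × 501/3,340 = $86,300.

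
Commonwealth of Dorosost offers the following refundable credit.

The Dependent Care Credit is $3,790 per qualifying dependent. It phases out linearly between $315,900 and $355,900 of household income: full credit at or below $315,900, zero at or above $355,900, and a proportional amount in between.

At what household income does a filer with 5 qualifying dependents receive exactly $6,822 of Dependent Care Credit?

Full credit = 5 × $3,790 = $18,950.
$6,822 is 6,822/18,950 of the full $18,950, so 12,128/18,950 of the $40,000 range has been used: income = $315,900 + $40,000 × 12,128/18,950 = $341,500.

$341,500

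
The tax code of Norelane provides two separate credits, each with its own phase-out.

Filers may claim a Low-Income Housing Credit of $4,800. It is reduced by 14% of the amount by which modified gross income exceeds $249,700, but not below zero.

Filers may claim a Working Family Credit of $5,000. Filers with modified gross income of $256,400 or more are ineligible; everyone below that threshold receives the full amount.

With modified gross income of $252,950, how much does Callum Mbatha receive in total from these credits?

$9,345

Low-Income Housing Credit: 14% of the $3,250 excess over $249,700 is $455; credit = $4,800 − $455 = $4,345.
Working Family Credit: $252,950 is below the $256,400 cutoff, so the full $5,000 applies.
Total: $4,345 + $5,000 = $9,345.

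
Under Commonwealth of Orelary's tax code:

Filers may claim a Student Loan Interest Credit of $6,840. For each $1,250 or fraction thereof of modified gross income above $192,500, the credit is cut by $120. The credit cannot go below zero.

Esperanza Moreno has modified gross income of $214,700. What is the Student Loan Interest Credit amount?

$4,680

Student Loan Interest Credit: income exceeds $192,500 by $22,200, which is 18 full-or-partial $1,250 increments; reduction = 18 × $120 = $2,160, leaving $4,680.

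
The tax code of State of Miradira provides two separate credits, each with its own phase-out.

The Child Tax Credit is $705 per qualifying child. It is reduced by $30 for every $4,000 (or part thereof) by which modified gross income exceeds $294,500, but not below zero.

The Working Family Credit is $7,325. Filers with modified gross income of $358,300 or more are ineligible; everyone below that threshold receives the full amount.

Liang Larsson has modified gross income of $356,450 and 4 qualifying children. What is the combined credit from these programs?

$9,665

Child Tax Credit: base = 4 × $705 = $2,820. income exceeds $294,500 by $61,950, which is 16 full-or-partial $4,000 increments; reduction = 16 × $30 = $480, leaving $2,340.
Working Family Credit: $356,450 is below the $358,300 cutoff, so the full $7,325 applies.
Total: $2,340 + $7,325 = $9,665.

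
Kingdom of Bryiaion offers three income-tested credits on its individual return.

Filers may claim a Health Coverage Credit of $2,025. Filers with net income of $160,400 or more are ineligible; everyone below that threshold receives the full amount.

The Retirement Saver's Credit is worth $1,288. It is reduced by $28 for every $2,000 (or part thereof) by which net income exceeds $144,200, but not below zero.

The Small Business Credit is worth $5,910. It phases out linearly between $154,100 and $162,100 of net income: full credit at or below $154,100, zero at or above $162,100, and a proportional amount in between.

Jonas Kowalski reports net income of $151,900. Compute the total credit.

$9,111

Health Coverage Credit: $151,900 is below the $160,400 cutoff, so the full $2,025 applies.
Retirement Saver's Credit: income exceeds $144,200 by $7,700, which is 4 full-or-partial $2,000 increments; reduction = 4 × $28 = $112, leaving $1,176.
Small Business Credit: $151,900 is at or below the $154,100 threshold, so the full $5,910 applies.
Total: $2,025 + $1,176 + $5,910 = $9,111.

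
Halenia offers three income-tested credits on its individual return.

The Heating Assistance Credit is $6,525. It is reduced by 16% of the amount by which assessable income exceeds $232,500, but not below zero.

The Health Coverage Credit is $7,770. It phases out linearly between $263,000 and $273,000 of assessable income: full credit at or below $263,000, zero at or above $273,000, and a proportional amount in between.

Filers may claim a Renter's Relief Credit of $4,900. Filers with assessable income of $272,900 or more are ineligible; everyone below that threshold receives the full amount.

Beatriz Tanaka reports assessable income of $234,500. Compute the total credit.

$18,875

Heating Assistance Credit: 16% of the $2,000 excess over $232,500 is $320; credit = $6,525 − $320 = $6,205.
Health Coverage Credit: $234,500 is at or below the $263,000 threshold, so the full $7,770 applies.
Renter's Relief Credit: $234,500 is below the $272,900 cutoff, so the full $4,900 applies.
Total: $6,205 + $7,770 + $4,900 = $18,875.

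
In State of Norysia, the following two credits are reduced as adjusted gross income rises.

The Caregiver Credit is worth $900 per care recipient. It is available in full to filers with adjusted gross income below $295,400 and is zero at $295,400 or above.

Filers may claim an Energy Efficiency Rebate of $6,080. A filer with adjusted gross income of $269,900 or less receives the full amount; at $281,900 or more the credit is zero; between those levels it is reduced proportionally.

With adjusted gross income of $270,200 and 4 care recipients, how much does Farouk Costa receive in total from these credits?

$9,528

Caregiver Credit: base = 4 × $900 = $3,600. $270,200 is below the $295,400 cutoff, so the full $3,600 applies.
Energy Efficiency Rebate: $270,200 is $300 into a $12,000 phase-out range, leaving 11,700/12,000 of the credit: $6,080 × 11,700/12,000 = $5,928.
Total: $3,600 + $5,928 = $9,528.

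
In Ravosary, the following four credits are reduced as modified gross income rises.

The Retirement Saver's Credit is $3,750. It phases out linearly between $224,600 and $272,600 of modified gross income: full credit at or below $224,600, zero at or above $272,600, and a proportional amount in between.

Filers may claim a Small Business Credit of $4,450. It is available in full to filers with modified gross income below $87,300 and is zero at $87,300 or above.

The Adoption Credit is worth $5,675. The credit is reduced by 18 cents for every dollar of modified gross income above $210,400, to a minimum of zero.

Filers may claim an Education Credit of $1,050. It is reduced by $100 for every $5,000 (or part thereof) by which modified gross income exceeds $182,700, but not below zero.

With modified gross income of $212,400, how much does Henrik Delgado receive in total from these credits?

Retirement Saver's Credit: $212,400 is at or below the $224,600 threshold, so the full $3,750 applies.
Small Business Credit: $212,400 meets or exceeds the $87,300 cutoff, so the credit is $0.
Adoption Credit: 18% of the $2,000 excess over $210,400 is $360; credit = $5,675 − $360 = $5,315.
Education Credit: income exceeds $182,700 by $29,700, which is 6 full-or-partial $5,000 increments; reduction = 6 × $100 = $600, leaving $450.
Total: $3,750 + $0 + $5,315 + $450 = $9,515.

$9,515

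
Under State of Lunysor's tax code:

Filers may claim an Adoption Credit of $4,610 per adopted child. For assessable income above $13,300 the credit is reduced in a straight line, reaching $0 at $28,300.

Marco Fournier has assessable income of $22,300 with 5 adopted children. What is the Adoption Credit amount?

$9,220

Adoption Credit: base = 5 × $4,610 = $23,050. $22,300 is $9,000 into a $15,000 phase-out range, leaving 6,000/15,000 of the credit: $23,050 × 6,000/15,000 = $9,220.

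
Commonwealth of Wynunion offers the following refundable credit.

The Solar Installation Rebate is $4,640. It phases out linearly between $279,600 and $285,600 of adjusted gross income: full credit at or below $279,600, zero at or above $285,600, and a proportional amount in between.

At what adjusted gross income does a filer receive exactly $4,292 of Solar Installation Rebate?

$280,050

$4,292 is 4,292/4,640 of the full $4,640, so 348/4,640 of the $6,000 range has been used: income = $279,600 + $6,000 × 348/4,640 = $280,050.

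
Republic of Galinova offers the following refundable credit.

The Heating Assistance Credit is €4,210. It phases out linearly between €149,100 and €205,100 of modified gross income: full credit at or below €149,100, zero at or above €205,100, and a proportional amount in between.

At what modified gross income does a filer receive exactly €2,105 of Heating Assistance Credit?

€2,105 is 2,105/4,210 of the full €4,210, so 2,105/4,210 of the €56,000 range has been used: income = €149,100 + €56,000 × 2,105/4,210 = €177,100.

€177,100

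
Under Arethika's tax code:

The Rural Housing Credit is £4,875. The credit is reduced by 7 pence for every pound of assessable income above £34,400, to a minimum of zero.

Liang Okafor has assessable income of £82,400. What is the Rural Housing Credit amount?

Rural Housing Credit: 7% of the £48,000 excess over £34,400 is £3,360; credit = £4,875 − £3,360 = £1,515.

£1,515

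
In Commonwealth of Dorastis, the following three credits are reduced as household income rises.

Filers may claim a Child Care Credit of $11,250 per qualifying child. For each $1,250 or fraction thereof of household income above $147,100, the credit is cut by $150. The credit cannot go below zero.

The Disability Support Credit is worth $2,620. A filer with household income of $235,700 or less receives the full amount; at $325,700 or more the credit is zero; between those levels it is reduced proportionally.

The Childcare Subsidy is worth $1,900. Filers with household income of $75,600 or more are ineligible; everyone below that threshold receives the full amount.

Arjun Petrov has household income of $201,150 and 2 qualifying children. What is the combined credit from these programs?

Child Care Credit: base = 2 × $11,250 = $22,500. income exceeds $147,100 by $54,050, which is 44 full-or-partial $1,250 increments; reduction = 44 × $150 = $6,600, leaving $15,900.
Disability Support Credit: $201,150 is at or below the $235,700 threshold, so the full $2,620 applies.
Childcare Subsidy: $201,150 meets or exceeds the $75,600 cutoff, so the credit is $0.
Total: $15,900 + $2,620 + $0 = $18,520.

$18,520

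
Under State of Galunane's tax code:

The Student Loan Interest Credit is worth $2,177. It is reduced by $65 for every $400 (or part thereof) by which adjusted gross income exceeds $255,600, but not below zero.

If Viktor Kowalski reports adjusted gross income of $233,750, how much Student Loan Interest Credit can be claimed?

$2,177

Student Loan Interest Credit: $233,750 is at or below the $255,600 threshold, so the full $2,177 applies.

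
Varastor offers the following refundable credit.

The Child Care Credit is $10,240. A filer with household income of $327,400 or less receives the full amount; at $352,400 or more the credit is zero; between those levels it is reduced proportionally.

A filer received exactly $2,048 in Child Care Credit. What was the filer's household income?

$347,400

$2,048 is 2,048/10,240 of the full $10,240, so 8,192/10,240 of the $25,000 range has been used: income = $327,400 + $25,000 × 8,192/10,240 = $347,400.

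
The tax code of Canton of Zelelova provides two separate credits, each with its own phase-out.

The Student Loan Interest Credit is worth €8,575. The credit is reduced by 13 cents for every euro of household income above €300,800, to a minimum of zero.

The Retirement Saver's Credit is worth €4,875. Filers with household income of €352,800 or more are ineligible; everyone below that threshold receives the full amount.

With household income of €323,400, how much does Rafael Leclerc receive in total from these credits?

€10,512

Student Loan Interest Credit: 13% of the €22,600 excess over €300,800 is €2,938; credit = €8,575 − €2,938 = €5,637.
Retirement Saver's Credit: €323,400 is below the €352,800 cutoff, so the full €4,875 applies.
Total: €5,637 + €4,875 = €10,512.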